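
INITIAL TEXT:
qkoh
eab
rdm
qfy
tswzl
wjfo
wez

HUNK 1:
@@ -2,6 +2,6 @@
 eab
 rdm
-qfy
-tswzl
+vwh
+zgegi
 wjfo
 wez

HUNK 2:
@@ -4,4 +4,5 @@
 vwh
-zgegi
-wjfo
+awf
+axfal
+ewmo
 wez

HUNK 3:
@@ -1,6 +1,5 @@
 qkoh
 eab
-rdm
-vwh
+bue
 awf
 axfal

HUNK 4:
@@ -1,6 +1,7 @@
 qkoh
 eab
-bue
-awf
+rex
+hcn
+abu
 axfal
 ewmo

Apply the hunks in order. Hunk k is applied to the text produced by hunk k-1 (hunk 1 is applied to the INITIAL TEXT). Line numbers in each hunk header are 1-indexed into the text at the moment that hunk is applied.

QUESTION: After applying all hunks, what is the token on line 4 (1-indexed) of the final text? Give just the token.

Answer: hcn

Derivation:
Hunk 1: at line 2 remove [qfy,tswzl] add [vwh,zgegi] -> 7 lines: qkoh eab rdm vwh zgegi wjfo wez
Hunk 2: at line 4 remove [zgegi,wjfo] add [awf,axfal,ewmo] -> 8 lines: qkoh eab rdm vwh awf axfal ewmo wez
Hunk 3: at line 1 remove [rdm,vwh] add [bue] -> 7 lines: qkoh eab bue awf axfal ewmo wez
Hunk 4: at line 1 remove [bue,awf] add [rex,hcn,abu] -> 8 lines: qkoh eab rex hcn abu axfal ewmo wez
Final line 4: hcn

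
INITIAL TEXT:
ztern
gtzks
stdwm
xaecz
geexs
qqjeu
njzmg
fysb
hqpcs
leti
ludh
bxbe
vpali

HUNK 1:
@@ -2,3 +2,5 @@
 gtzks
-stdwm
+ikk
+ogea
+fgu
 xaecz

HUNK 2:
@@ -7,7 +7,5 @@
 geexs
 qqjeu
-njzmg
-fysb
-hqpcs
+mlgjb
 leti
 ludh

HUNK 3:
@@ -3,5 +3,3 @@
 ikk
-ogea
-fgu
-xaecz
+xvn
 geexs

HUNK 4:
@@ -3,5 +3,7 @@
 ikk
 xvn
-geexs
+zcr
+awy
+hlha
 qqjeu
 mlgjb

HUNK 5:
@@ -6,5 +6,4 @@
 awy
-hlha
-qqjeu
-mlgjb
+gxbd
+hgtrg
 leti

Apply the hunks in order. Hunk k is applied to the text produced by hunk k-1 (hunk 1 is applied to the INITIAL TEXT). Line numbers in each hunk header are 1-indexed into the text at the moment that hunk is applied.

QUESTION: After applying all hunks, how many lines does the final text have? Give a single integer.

Answer: 12

Derivation:
Hunk 1: at line 2 remove [stdwm] add [ikk,ogea,fgu] -> 15 lines: ztern gtzks ikk ogea fgu xaecz geexs qqjeu njzmg fysb hqpcs leti ludh bxbe vpali
Hunk 2: at line 7 remove [njzmg,fysb,hqpcs] add [mlgjb] -> 13 lines: ztern gtzks ikk ogea fgu xaecz geexs qqjeu mlgjb leti ludh bxbe vpali
Hunk 3: at line 3 remove [ogea,fgu,xaecz] add [xvn] -> 11 lines: ztern gtzks ikk xvn geexs qqjeu mlgjb leti ludh bxbe vpali
Hunk 4: at line 3 remove [geexs] add [zcr,awy,hlha] -> 13 lines: ztern gtzks ikk xvn zcr awy hlha qqjeu mlgjb leti ludh bxbe vpali
Hunk 5: at line 6 remove [hlha,qqjeu,mlgjb] add [gxbd,hgtrg] -> 12 lines: ztern gtzks ikk xvn zcr awy gxbd hgtrg leti ludh bxbe vpali
Final line count: 12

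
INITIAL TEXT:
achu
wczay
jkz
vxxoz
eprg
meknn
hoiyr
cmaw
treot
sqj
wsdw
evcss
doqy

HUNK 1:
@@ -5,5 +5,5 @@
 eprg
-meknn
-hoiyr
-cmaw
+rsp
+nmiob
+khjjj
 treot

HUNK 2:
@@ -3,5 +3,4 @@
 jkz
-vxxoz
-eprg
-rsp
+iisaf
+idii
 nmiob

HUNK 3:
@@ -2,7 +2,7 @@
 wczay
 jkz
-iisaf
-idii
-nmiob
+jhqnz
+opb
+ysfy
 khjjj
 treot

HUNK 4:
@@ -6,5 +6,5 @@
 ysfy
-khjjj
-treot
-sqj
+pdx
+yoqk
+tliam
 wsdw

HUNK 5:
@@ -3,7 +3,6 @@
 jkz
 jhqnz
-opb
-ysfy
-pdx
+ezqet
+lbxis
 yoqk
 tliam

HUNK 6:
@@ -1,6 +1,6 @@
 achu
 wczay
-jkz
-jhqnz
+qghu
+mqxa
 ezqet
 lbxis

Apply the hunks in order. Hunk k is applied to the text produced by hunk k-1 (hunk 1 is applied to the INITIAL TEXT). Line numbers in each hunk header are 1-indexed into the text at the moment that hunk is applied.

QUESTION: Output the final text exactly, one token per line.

Answer: achu
wczay
qghu
mqxa
ezqet
lbxis
yoqk
tliam
wsdw
evcss
doqy

Derivation:
Hunk 1: at line 5 remove [meknn,hoiyr,cmaw] add [rsp,nmiob,khjjj] -> 13 lines: achu wczay jkz vxxoz eprg rsp nmiob khjjj treot sqj wsdw evcss doqy
Hunk 2: at line 3 remove [vxxoz,eprg,rsp] add [iisaf,idii] -> 12 lines: achu wczay jkz iisaf idii nmiob khjjj treot sqj wsdw evcss doqy
Hunk 3: at line 2 remove [iisaf,idii,nmiob] add [jhqnz,opb,ysfy] -> 12 lines: achu wczay jkz jhqnz opb ysfy khjjj treot sqj wsdw evcss doqy
Hunk 4: at line 6 remove [khjjj,treot,sqj] add [pdx,yoqk,tliam] -> 12 lines: achu wczay jkz jhqnz opb ysfy pdx yoqk tliam wsdw evcss doqy
Hunk 5: at line 3 remove [opb,ysfy,pdx] add [ezqet,lbxis] -> 11 lines: achu wczay jkz jhqnz ezqet lbxis yoqk tliam wsdw evcss doqy
Hunk 6: at line 1 remove [jkz,jhqnz] add [qghu,mqxa] -> 11 lines: achu wczay qghu mqxa ezqet lbxis yoqk tliam wsdw evcss doqy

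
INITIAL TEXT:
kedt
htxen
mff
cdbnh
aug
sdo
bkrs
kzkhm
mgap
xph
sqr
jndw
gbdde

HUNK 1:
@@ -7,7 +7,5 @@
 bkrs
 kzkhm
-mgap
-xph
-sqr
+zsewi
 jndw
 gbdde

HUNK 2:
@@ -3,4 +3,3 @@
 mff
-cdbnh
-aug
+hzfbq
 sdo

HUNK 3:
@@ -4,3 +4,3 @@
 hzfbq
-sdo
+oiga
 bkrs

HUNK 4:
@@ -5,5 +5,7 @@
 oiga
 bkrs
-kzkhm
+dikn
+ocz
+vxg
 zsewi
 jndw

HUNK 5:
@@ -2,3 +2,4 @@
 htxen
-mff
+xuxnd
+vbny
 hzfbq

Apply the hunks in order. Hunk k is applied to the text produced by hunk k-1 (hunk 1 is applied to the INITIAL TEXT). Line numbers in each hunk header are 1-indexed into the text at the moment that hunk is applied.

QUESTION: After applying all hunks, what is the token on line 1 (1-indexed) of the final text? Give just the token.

Answer: kedt

Derivation:
Hunk 1: at line 7 remove [mgap,xph,sqr] add [zsewi] -> 11 lines: kedt htxen mff cdbnh aug sdo bkrs kzkhm zsewi jndw gbdde
Hunk 2: at line 3 remove [cdbnh,aug] add [hzfbq] -> 10 lines: kedt htxen mff hzfbq sdo bkrs kzkhm zsewi jndw gbdde
Hunk 3: at line 4 remove [sdo] add [oiga] -> 10 lines: kedt htxen mff hzfbq oiga bkrs kzkhm zsewi jndw gbdde
Hunk 4: at line 5 remove [kzkhm] add [dikn,ocz,vxg] -> 12 lines: kedt htxen mff hzfbq oiga bkrs dikn ocz vxg zsewi jndw gbdde
Hunk 5: at line 2 remove [mff] add [xuxnd,vbny] -> 13 lines: kedt htxen xuxnd vbny hzfbq oiga bkrs dikn ocz vxg zsewi jndw gbdde
Final line 1: kedt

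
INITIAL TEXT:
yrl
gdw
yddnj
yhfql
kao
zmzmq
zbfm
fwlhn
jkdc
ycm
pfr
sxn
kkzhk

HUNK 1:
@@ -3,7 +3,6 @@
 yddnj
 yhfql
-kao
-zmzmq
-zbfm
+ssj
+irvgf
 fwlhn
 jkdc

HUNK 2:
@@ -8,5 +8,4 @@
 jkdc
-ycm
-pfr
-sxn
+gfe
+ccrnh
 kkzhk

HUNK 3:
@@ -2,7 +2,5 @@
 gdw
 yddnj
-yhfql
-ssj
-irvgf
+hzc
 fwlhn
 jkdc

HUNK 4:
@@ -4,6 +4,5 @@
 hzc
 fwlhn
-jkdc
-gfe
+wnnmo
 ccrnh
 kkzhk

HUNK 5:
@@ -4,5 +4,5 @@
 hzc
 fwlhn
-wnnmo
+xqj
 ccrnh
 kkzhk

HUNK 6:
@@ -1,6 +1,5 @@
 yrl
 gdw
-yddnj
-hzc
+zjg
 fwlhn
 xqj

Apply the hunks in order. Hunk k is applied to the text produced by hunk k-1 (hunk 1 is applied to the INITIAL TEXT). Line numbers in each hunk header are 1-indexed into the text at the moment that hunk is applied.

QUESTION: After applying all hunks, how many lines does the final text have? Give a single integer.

Answer: 7

Derivation:
Hunk 1: at line 3 remove [kao,zmzmq,zbfm] add [ssj,irvgf] -> 12 lines: yrl gdw yddnj yhfql ssj irvgf fwlhn jkdc ycm pfr sxn kkzhk
Hunk 2: at line 8 remove [ycm,pfr,sxn] add [gfe,ccrnh] -> 11 lines: yrl gdw yddnj yhfql ssj irvgf fwlhn jkdc gfe ccrnh kkzhk
Hunk 3: at line 2 remove [yhfql,ssj,irvgf] add [hzc] -> 9 lines: yrl gdw yddnj hzc fwlhn jkdc gfe ccrnh kkzhk
Hunk 4: at line 4 remove [jkdc,gfe] add [wnnmo] -> 8 lines: yrl gdw yddnj hzc fwlhn wnnmo ccrnh kkzhk
Hunk 5: at line 4 remove [wnnmo] add [xqj] -> 8 lines: yrl gdw yddnj hzc fwlhn xqj ccrnh kkzhk
Hunk 6: at line 1 remove [yddnj,hzc] add [zjg] -> 7 lines: yrl gdw zjg fwlhn xqj ccrnh kkzhk
Final line count: 7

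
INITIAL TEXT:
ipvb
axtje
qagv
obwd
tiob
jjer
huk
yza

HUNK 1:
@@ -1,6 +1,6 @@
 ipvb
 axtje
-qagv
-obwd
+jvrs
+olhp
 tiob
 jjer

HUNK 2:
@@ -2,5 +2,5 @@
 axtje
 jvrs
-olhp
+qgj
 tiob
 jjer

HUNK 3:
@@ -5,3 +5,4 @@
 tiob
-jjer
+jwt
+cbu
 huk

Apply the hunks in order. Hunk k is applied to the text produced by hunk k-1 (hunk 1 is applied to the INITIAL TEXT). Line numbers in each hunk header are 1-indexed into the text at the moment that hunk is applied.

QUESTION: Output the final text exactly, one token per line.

Answer: ipvb
axtje
jvrs
qgj
tiob
jwt
cbu
huk
yza

Derivation:
Hunk 1: at line 1 remove [qagv,obwd] add [jvrs,olhp] -> 8 lines: ipvb axtje jvrs olhp tiob jjer huk yza
Hunk 2: at line 2 remove [olhp] add [qgj] -> 8 lines: ipvb axtje jvrs qgj tiob jjer huk yza
Hunk 3: at line 5 remove [jjer] add [jwt,cbu] -> 9 lines: ipvb axtje jvrs qgj tiob jwt cbu huk yza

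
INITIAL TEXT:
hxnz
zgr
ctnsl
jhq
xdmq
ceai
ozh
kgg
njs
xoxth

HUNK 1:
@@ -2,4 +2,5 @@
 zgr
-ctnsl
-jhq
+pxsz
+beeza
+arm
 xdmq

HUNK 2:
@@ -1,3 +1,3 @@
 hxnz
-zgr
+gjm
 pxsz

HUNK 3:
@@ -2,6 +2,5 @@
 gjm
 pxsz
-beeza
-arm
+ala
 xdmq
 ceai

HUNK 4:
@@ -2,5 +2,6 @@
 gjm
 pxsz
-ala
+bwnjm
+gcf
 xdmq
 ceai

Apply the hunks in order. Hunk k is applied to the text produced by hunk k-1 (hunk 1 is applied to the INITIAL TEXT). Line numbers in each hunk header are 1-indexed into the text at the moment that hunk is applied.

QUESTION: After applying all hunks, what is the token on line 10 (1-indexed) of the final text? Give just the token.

Hunk 1: at line 2 remove [ctnsl,jhq] add [pxsz,beeza,arm] -> 11 lines: hxnz zgr pxsz beeza arm xdmq ceai ozh kgg njs xoxth
Hunk 2: at line 1 remove [zgr] add [gjm] -> 11 lines: hxnz gjm pxsz beeza arm xdmq ceai ozh kgg njs xoxth
Hunk 3: at line 2 remove [beeza,arm] add [ala] -> 10 lines: hxnz gjm pxsz ala xdmq ceai ozh kgg njs xoxth
Hunk 4: at line 2 remove [ala] add [bwnjm,gcf] -> 11 lines: hxnz gjm pxsz bwnjm gcf xdmq ceai ozh kgg njs xoxth
Final line 10: njs

Answer: njs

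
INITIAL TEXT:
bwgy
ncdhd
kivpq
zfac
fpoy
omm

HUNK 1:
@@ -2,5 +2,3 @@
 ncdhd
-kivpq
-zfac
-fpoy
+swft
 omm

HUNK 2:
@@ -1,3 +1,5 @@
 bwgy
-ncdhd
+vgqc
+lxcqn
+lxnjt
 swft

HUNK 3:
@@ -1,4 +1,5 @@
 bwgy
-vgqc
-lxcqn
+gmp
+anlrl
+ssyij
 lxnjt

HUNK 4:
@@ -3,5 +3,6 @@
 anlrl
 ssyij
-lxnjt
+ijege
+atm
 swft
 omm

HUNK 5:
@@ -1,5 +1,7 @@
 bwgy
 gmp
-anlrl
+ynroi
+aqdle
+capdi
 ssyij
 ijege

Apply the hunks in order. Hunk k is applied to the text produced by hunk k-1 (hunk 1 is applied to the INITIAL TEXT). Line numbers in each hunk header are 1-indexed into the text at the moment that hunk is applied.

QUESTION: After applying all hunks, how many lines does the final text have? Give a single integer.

Hunk 1: at line 2 remove [kivpq,zfac,fpoy] add [swft] -> 4 lines: bwgy ncdhd swft omm
Hunk 2: at line 1 remove [ncdhd] add [vgqc,lxcqn,lxnjt] -> 6 lines: bwgy vgqc lxcqn lxnjt swft omm
Hunk 3: at line 1 remove [vgqc,lxcqn] add [gmp,anlrl,ssyij] -> 7 lines: bwgy gmp anlrl ssyij lxnjt swft omm
Hunk 4: at line 3 remove [lxnjt] add [ijege,atm] -> 8 lines: bwgy gmp anlrl ssyij ijege atm swft omm
Hunk 5: at line 1 remove [anlrl] add [ynroi,aqdle,capdi] -> 10 lines: bwgy gmp ynroi aqdle capdi ssyij ijege atm swft omm
Final line count: 10

Answer: 10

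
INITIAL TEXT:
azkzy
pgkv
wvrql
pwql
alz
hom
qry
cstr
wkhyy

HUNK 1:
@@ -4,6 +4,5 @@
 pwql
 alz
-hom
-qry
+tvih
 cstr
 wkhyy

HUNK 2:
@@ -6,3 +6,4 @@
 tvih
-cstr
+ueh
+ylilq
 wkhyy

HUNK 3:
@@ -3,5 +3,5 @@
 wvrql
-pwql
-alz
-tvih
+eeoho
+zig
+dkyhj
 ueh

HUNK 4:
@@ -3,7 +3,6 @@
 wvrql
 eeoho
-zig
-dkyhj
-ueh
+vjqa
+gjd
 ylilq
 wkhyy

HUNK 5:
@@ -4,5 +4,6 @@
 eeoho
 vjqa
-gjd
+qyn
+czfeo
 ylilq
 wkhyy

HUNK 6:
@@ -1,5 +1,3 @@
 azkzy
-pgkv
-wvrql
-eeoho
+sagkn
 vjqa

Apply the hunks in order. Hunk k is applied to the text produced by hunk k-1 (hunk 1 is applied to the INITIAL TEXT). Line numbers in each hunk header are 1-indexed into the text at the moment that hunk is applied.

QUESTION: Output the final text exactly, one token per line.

Hunk 1: at line 4 remove [hom,qry] add [tvih] -> 8 lines: azkzy pgkv wvrql pwql alz tvih cstr wkhyy
Hunk 2: at line 6 remove [cstr] add [ueh,ylilq] -> 9 lines: azkzy pgkv wvrql pwql alz tvih ueh ylilq wkhyy
Hunk 3: at line 3 remove [pwql,alz,tvih] add [eeoho,zig,dkyhj] -> 9 lines: azkzy pgkv wvrql eeoho zig dkyhj ueh ylilq wkhyy
Hunk 4: at line 3 remove [zig,dkyhj,ueh] add [vjqa,gjd] -> 8 lines: azkzy pgkv wvrql eeoho vjqa gjd ylilq wkhyy
Hunk 5: at line 4 remove [gjd] add [qyn,czfeo] -> 9 lines: azkzy pgkv wvrql eeoho vjqa qyn czfeo ylilq wkhyy
Hunk 6: at line 1 remove [pgkv,wvrql,eeoho] add [sagkn] -> 7 lines: azkzy sagkn vjqa qyn czfeo ylilq wkhyy

Answer: azkzy
sagkn
vjqa
qyn
czfeo
ylilq
wkhyy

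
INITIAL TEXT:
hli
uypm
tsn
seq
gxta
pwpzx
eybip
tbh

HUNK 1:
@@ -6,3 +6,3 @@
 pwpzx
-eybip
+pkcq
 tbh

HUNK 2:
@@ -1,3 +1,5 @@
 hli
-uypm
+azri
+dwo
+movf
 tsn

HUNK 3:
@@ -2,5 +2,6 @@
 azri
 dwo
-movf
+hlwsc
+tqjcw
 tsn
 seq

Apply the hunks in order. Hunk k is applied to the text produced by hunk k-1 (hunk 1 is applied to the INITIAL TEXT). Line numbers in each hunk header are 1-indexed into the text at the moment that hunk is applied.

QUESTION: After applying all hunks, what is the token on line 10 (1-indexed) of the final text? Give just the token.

Hunk 1: at line 6 remove [eybip] add [pkcq] -> 8 lines: hli uypm tsn seq gxta pwpzx pkcq tbh
Hunk 2: at line 1 remove [uypm] add [azri,dwo,movf] -> 10 lines: hli azri dwo movf tsn seq gxta pwpzx pkcq tbh
Hunk 3: at line 2 remove [movf] add [hlwsc,tqjcw] -> 11 lines: hli azri dwo hlwsc tqjcw tsn seq gxta pwpzx pkcq tbh
Final line 10: pkcq

Answer: pkcq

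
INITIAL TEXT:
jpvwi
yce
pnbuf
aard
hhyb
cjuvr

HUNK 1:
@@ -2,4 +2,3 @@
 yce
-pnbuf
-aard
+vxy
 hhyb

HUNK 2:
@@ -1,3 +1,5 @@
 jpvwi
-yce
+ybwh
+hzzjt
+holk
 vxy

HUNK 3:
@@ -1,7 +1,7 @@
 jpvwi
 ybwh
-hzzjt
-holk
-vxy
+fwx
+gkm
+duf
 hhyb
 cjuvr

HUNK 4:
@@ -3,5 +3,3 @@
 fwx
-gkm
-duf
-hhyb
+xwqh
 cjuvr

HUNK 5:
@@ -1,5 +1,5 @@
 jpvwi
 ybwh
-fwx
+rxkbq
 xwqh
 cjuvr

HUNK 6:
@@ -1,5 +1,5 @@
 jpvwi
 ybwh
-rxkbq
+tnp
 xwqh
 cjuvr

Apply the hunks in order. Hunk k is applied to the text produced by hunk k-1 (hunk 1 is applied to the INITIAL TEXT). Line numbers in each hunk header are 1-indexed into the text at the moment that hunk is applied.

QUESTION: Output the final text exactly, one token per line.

Answer: jpvwi
ybwh
tnp
xwqh
cjuvr

Derivation:
Hunk 1: at line 2 remove [pnbuf,aard] add [vxy] -> 5 lines: jpvwi yce vxy hhyb cjuvr
Hunk 2: at line 1 remove [yce] add [ybwh,hzzjt,holk] -> 7 lines: jpvwi ybwh hzzjt holk vxy hhyb cjuvr
Hunk 3: at line 1 remove [hzzjt,holk,vxy] add [fwx,gkm,duf] -> 7 lines: jpvwi ybwh fwx gkm duf hhyb cjuvr
Hunk 4: at line 3 remove [gkm,duf,hhyb] add [xwqh] -> 5 lines: jpvwi ybwh fwx xwqh cjuvr
Hunk 5: at line 1 remove [fwx] add [rxkbq] -> 5 lines: jpvwi ybwh rxkbq xwqh cjuvr
Hunk 6: at line 1 remove [rxkbq] add [tnp] -> 5 lines: jpvwi ybwh tnp xwqh cjuvr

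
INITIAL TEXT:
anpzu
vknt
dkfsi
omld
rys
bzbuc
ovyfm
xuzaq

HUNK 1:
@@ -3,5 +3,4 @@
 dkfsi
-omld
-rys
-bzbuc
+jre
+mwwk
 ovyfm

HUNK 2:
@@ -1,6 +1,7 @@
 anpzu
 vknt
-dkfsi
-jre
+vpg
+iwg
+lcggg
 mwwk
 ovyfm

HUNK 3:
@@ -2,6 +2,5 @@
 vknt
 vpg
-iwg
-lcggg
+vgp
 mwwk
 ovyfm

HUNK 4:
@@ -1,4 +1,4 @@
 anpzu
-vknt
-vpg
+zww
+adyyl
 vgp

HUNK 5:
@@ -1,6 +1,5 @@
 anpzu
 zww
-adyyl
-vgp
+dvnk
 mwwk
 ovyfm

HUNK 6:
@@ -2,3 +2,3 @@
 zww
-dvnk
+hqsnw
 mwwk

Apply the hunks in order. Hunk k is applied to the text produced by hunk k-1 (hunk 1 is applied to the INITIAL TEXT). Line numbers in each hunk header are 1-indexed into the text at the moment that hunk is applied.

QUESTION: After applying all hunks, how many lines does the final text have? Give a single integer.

Answer: 6

Derivation:
Hunk 1: at line 3 remove [omld,rys,bzbuc] add [jre,mwwk] -> 7 lines: anpzu vknt dkfsi jre mwwk ovyfm xuzaq
Hunk 2: at line 1 remove [dkfsi,jre] add [vpg,iwg,lcggg] -> 8 lines: anpzu vknt vpg iwg lcggg mwwk ovyfm xuzaq
Hunk 3: at line 2 remove [iwg,lcggg] add [vgp] -> 7 lines: anpzu vknt vpg vgp mwwk ovyfm xuzaq
Hunk 4: at line 1 remove [vknt,vpg] add [zww,adyyl] -> 7 lines: anpzu zww adyyl vgp mwwk ovyfm xuzaq
Hunk 5: at line 1 remove [adyyl,vgp] add [dvnk] -> 6 lines: anpzu zww dvnk mwwk ovyfm xuzaq
Hunk 6: at line 2 remove [dvnk] add [hqsnw] -> 6 lines: anpzu zww hqsnw mwwk ovyfm xuzaq
Final line count: 6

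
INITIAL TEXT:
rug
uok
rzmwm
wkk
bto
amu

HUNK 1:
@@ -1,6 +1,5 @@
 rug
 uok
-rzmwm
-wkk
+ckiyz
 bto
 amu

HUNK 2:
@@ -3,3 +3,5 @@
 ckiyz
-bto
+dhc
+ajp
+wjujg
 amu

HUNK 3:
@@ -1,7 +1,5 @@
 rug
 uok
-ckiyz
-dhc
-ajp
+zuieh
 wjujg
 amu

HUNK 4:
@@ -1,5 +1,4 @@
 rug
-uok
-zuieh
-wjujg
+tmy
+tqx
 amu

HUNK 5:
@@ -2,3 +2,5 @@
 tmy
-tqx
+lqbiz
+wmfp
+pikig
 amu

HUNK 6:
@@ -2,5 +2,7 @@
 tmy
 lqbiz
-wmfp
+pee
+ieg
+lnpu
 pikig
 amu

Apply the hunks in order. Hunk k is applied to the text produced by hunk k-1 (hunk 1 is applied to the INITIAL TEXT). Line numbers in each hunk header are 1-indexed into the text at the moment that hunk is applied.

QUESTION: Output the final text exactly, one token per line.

Answer: rug
tmy
lqbiz
pee
ieg
lnpu
pikig
amu

Derivation:
Hunk 1: at line 1 remove [rzmwm,wkk] add [ckiyz] -> 5 lines: rug uok ckiyz bto amu
Hunk 2: at line 3 remove [bto] add [dhc,ajp,wjujg] -> 7 lines: rug uok ckiyz dhc ajp wjujg amu
Hunk 3: at line 1 remove [ckiyz,dhc,ajp] add [zuieh] -> 5 lines: rug uok zuieh wjujg amu
Hunk 4: at line 1 remove [uok,zuieh,wjujg] add [tmy,tqx] -> 4 lines: rug tmy tqx amu
Hunk 5: at line 2 remove [tqx] add [lqbiz,wmfp,pikig] -> 6 lines: rug tmy lqbiz wmfp pikig amu
Hunk 6: at line 2 remove [wmfp] add [pee,ieg,lnpu] -> 8 lines: rug tmy lqbiz pee ieg lnpu pikig amu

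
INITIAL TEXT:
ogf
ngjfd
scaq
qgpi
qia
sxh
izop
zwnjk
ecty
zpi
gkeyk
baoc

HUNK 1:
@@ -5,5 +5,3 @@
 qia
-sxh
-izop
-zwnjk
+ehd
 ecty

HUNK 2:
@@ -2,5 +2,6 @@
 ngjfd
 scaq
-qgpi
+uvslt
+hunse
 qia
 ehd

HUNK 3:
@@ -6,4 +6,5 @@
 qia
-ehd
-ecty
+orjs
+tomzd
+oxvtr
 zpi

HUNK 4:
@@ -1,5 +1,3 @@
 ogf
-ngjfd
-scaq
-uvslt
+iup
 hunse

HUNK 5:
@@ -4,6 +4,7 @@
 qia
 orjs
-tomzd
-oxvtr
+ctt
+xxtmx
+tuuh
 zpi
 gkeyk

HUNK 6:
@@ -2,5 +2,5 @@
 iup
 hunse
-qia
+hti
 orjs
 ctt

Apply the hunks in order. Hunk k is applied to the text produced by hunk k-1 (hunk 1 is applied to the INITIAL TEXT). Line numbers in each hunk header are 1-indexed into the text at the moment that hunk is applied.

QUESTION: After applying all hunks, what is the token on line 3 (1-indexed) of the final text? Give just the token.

Answer: hunse

Derivation:
Hunk 1: at line 5 remove [sxh,izop,zwnjk] add [ehd] -> 10 lines: ogf ngjfd scaq qgpi qia ehd ecty zpi gkeyk baoc
Hunk 2: at line 2 remove [qgpi] add [uvslt,hunse] -> 11 lines: ogf ngjfd scaq uvslt hunse qia ehd ecty zpi gkeyk baoc
Hunk 3: at line 6 remove [ehd,ecty] add [orjs,tomzd,oxvtr] -> 12 lines: ogf ngjfd scaq uvslt hunse qia orjs tomzd oxvtr zpi gkeyk baoc
Hunk 4: at line 1 remove [ngjfd,scaq,uvslt] add [iup] -> 10 lines: ogf iup hunse qia orjs tomzd oxvtr zpi gkeyk baoc
Hunk 5: at line 4 remove [tomzd,oxvtr] add [ctt,xxtmx,tuuh] -> 11 lines: ogf iup hunse qia orjs ctt xxtmx tuuh zpi gkeyk baoc
Hunk 6: at line 2 remove [qia] add [hti] -> 11 lines: ogf iup hunse hti orjs ctt xxtmx tuuh zpi gkeyk baoc
Final line 3: hunse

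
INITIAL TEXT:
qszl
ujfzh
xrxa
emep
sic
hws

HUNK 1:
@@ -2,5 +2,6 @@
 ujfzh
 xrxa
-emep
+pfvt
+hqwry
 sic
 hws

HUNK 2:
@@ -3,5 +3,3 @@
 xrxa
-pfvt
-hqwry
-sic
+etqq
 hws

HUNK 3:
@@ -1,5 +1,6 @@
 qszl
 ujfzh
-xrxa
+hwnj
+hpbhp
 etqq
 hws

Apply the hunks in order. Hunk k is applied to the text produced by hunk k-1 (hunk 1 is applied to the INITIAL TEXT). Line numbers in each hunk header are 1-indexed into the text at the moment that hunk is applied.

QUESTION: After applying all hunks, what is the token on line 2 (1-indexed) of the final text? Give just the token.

Answer: ujfzh

Derivation:
Hunk 1: at line 2 remove [emep] add [pfvt,hqwry] -> 7 lines: qszl ujfzh xrxa pfvt hqwry sic hws
Hunk 2: at line 3 remove [pfvt,hqwry,sic] add [etqq] -> 5 lines: qszl ujfzh xrxa etqq hws
Hunk 3: at line 1 remove [xrxa] add [hwnj,hpbhp] -> 6 lines: qszl ujfzh hwnj hpbhp etqq hws
Final line 2: ujfzh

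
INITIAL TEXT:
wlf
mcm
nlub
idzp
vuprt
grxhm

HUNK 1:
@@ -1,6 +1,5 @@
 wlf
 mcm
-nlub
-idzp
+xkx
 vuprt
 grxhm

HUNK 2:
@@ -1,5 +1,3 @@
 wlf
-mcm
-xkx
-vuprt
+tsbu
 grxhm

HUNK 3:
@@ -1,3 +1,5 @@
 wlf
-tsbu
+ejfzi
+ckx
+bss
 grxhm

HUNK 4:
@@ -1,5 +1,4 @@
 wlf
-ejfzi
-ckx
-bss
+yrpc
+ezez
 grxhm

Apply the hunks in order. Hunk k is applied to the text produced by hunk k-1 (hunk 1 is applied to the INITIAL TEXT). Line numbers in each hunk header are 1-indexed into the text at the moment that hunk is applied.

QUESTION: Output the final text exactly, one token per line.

Answer: wlf
yrpc
ezez
grxhm

Derivation:
Hunk 1: at line 1 remove [nlub,idzp] add [xkx] -> 5 lines: wlf mcm xkx vuprt grxhm
Hunk 2: at line 1 remove [mcm,xkx,vuprt] add [tsbu] -> 3 lines: wlf tsbu grxhm
Hunk 3: at line 1 remove [tsbu] add [ejfzi,ckx,bss] -> 5 lines: wlf ejfzi ckx bss grxhm
Hunk 4: at line 1 remove [ejfzi,ckx,bss] add [yrpc,ezez] -> 4 lines: wlf yrpc ezez grxhm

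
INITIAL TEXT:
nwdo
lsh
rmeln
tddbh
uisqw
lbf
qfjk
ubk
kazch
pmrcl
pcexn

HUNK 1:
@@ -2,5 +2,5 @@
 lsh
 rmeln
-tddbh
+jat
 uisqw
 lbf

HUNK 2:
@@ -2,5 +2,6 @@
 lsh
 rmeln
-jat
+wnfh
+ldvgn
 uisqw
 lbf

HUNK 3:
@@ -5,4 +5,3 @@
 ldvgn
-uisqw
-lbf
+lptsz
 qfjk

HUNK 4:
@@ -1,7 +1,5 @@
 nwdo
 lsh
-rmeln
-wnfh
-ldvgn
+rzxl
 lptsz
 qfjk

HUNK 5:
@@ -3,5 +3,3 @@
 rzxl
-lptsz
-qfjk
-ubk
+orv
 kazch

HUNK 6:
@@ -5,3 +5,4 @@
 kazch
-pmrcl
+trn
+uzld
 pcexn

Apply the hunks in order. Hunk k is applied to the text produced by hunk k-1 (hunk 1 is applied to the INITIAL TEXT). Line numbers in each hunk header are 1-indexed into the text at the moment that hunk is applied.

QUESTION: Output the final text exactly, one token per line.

Answer: nwdo
lsh
rzxl
orv
kazch
trn
uzld
pcexn

Derivation:
Hunk 1: at line 2 remove [tddbh] add [jat] -> 11 lines: nwdo lsh rmeln jat uisqw lbf qfjk ubk kazch pmrcl pcexn
Hunk 2: at line 2 remove [jat] add [wnfh,ldvgn] -> 12 lines: nwdo lsh rmeln wnfh ldvgn uisqw lbf qfjk ubk kazch pmrcl pcexn
Hunk 3: at line 5 remove [uisqw,lbf] add [lptsz] -> 11 lines: nwdo lsh rmeln wnfh ldvgn lptsz qfjk ubk kazch pmrcl pcexn
Hunk 4: at line 1 remove [rmeln,wnfh,ldvgn] add [rzxl] -> 9 lines: nwdo lsh rzxl lptsz qfjk ubk kazch pmrcl pcexn
Hunk 5: at line 3 remove [lptsz,qfjk,ubk] add [orv] -> 7 lines: nwdo lsh rzxl orv kazch pmrcl pcexn
Hunk 6: at line 5 remove [pmrcl] add [trn,uzld] -> 8 lines: nwdo lsh rzxl orv kazch trn uzld pcexn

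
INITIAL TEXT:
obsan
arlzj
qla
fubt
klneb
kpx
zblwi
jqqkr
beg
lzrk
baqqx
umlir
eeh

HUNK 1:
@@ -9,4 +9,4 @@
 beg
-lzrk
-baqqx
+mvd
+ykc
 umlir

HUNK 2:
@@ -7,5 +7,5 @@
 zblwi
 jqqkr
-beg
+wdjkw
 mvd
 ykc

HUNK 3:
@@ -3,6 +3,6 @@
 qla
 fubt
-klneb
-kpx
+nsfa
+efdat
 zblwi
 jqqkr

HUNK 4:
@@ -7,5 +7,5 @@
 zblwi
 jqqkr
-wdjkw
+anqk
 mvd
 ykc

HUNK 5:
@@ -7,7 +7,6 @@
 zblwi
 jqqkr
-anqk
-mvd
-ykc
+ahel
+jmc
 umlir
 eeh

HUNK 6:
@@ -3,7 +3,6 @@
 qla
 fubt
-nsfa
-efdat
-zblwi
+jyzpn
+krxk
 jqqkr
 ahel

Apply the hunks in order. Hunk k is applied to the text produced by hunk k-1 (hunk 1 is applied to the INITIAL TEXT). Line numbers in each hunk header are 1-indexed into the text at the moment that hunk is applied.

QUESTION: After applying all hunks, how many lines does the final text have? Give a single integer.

Hunk 1: at line 9 remove [lzrk,baqqx] add [mvd,ykc] -> 13 lines: obsan arlzj qla fubt klneb kpx zblwi jqqkr beg mvd ykc umlir eeh
Hunk 2: at line 7 remove [beg] add [wdjkw] -> 13 lines: obsan arlzj qla fubt klneb kpx zblwi jqqkr wdjkw mvd ykc umlir eeh
Hunk 3: at line 3 remove [klneb,kpx] add [nsfa,efdat] -> 13 lines: obsan arlzj qla fubt nsfa efdat zblwi jqqkr wdjkw mvd ykc umlir eeh
Hunk 4: at line 7 remove [wdjkw] add [anqk] -> 13 lines: obsan arlzj qla fubt nsfa efdat zblwi jqqkr anqk mvd ykc umlir eeh
Hunk 5: at line 7 remove [anqk,mvd,ykc] add [ahel,jmc] -> 12 lines: obsan arlzj qla fubt nsfa efdat zblwi jqqkr ahel jmc umlir eeh
Hunk 6: at line 3 remove [nsfa,efdat,zblwi] add [jyzpn,krxk] -> 11 lines: obsan arlzj qla fubt jyzpn krxk jqqkr ahel jmc umlir eeh
Final line count: 11

Answer: 11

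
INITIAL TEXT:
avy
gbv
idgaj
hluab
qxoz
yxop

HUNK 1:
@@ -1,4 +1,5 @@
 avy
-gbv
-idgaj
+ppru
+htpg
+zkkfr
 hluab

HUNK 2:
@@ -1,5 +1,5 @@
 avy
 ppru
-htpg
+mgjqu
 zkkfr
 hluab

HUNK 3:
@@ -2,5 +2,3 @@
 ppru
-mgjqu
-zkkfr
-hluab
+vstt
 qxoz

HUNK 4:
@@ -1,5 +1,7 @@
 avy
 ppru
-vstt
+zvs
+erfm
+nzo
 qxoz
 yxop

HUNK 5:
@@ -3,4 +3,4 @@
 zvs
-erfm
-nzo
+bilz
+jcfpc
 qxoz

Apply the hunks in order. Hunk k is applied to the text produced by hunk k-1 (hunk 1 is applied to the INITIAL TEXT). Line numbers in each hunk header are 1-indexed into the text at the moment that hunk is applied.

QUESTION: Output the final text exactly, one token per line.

Hunk 1: at line 1 remove [gbv,idgaj] add [ppru,htpg,zkkfr] -> 7 lines: avy ppru htpg zkkfr hluab qxoz yxop
Hunk 2: at line 1 remove [htpg] add [mgjqu] -> 7 lines: avy ppru mgjqu zkkfr hluab qxoz yxop
Hunk 3: at line 2 remove [mgjqu,zkkfr,hluab] add [vstt] -> 5 lines: avy ppru vstt qxoz yxop
Hunk 4: at line 1 remove [vstt] add [zvs,erfm,nzo] -> 7 lines: avy ppru zvs erfm nzo qxoz yxop
Hunk 5: at line 3 remove [erfm,nzo] add [bilz,jcfpc] -> 7 lines: avy ppru zvs bilz jcfpc qxoz yxop

Answer: avy
ppru
zvs
bilz
jcfpc
qxoz
yxop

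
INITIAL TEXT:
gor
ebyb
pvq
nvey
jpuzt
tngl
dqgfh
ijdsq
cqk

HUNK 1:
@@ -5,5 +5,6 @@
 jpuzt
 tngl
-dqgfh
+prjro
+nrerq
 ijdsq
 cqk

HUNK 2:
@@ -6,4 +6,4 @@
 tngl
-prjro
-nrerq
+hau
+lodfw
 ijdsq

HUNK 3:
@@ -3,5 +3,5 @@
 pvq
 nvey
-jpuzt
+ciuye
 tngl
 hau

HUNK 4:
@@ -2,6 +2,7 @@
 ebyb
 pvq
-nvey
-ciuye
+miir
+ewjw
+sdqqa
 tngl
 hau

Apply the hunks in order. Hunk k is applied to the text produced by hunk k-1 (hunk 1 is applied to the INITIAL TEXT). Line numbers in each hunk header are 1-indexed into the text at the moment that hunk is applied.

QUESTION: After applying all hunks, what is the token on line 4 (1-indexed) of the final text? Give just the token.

Hunk 1: at line 5 remove [dqgfh] add [prjro,nrerq] -> 10 lines: gor ebyb pvq nvey jpuzt tngl prjro nrerq ijdsq cqk
Hunk 2: at line 6 remove [prjro,nrerq] add [hau,lodfw] -> 10 lines: gor ebyb pvq nvey jpuzt tngl hau lodfw ijdsq cqk
Hunk 3: at line 3 remove [jpuzt] add [ciuye] -> 10 lines: gor ebyb pvq nvey ciuye tngl hau lodfw ijdsq cqk
Hunk 4: at line 2 remove [nvey,ciuye] add [miir,ewjw,sdqqa] -> 11 lines: gor ebyb pvq miir ewjw sdqqa tngl hau lodfw ijdsq cqk
Final line 4: miir

Answer: miir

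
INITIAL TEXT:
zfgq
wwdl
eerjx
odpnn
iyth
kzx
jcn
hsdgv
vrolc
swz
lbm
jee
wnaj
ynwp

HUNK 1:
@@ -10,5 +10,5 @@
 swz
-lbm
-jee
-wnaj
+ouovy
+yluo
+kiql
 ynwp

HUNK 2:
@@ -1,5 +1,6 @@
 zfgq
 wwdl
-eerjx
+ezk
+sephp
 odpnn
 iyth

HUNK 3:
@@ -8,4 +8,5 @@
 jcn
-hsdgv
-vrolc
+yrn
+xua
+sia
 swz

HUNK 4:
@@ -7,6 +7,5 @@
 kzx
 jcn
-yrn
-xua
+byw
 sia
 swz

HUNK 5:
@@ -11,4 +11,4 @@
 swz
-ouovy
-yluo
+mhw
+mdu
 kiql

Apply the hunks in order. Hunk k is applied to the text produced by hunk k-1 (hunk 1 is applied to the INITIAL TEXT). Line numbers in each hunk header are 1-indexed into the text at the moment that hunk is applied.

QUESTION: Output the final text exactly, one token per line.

Answer: zfgq
wwdl
ezk
sephp
odpnn
iyth
kzx
jcn
byw
sia
swz
mhw
mdu
kiql
ynwp

Derivation:
Hunk 1: at line 10 remove [lbm,jee,wnaj] add [ouovy,yluo,kiql] -> 14 lines: zfgq wwdl eerjx odpnn iyth kzx jcn hsdgv vrolc swz ouovy yluo kiql ynwp
Hunk 2: at line 1 remove [eerjx] add [ezk,sephp] -> 15 lines: zfgq wwdl ezk sephp odpnn iyth kzx jcn hsdgv vrolc swz ouovy yluo kiql ynwp
Hunk 3: at line 8 remove [hsdgv,vrolc] add [yrn,xua,sia] -> 16 lines: zfgq wwdl ezk sephp odpnn iyth kzx jcn yrn xua sia swz ouovy yluo kiql ynwp
Hunk 4: at line 7 remove [yrn,xua] add [byw] -> 15 lines: zfgq wwdl ezk sephp odpnn iyth kzx jcn byw sia swz ouovy yluo kiql ynwp
Hunk 5: at line 11 remove [ouovy,yluo] add [mhw,mdu] -> 15 lines: zfgq wwdl ezk sephp odpnn iyth kzx jcn byw sia swz mhw mdu kiql ynwp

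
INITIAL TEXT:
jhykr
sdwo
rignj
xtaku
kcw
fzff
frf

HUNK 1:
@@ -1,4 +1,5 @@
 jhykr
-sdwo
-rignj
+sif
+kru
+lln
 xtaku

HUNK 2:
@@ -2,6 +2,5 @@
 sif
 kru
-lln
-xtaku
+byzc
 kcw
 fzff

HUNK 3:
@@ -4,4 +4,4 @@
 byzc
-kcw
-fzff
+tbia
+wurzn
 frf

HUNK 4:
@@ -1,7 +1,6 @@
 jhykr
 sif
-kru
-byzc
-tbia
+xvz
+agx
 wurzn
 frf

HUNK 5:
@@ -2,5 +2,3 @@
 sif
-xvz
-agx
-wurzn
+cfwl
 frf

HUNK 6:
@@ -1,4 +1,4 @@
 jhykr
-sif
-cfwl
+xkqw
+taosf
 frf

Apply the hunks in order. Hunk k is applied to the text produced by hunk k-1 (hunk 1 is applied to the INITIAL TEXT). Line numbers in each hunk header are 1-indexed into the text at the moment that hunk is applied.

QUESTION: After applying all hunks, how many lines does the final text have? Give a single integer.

Answer: 4

Derivation:
Hunk 1: at line 1 remove [sdwo,rignj] add [sif,kru,lln] -> 8 lines: jhykr sif kru lln xtaku kcw fzff frf
Hunk 2: at line 2 remove [lln,xtaku] add [byzc] -> 7 lines: jhykr sif kru byzc kcw fzff frf
Hunk 3: at line 4 remove [kcw,fzff] add [tbia,wurzn] -> 7 lines: jhykr sif kru byzc tbia wurzn frf
Hunk 4: at line 1 remove [kru,byzc,tbia] add [xvz,agx] -> 6 lines: jhykr sif xvz agx wurzn frf
Hunk 5: at line 2 remove [xvz,agx,wurzn] add [cfwl] -> 4 lines: jhykr sif cfwl frf
Hunk 6: at line 1 remove [sif,cfwl] add [xkqw,taosf] -> 4 lines: jhykr xkqw taosf frf
Final line count: 4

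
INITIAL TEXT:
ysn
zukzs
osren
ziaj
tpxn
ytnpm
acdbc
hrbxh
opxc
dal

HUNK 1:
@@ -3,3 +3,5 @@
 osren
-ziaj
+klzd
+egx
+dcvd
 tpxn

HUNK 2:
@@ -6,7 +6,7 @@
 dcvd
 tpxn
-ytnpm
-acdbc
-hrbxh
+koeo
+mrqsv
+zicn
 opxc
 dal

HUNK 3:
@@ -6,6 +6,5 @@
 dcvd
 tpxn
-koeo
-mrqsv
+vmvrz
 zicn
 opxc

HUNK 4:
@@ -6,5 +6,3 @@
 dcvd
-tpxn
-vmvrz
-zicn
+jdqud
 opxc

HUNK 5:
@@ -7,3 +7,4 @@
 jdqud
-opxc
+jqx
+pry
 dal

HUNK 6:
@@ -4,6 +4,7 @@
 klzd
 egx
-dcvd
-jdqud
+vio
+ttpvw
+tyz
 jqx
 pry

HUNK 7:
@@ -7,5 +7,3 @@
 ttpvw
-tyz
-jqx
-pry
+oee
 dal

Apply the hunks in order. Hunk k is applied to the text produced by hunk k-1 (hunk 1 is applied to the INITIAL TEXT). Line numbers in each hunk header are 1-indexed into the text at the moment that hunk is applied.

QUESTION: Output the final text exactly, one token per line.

Hunk 1: at line 3 remove [ziaj] add [klzd,egx,dcvd] -> 12 lines: ysn zukzs osren klzd egx dcvd tpxn ytnpm acdbc hrbxh opxc dal
Hunk 2: at line 6 remove [ytnpm,acdbc,hrbxh] add [koeo,mrqsv,zicn] -> 12 lines: ysn zukzs osren klzd egx dcvd tpxn koeo mrqsv zicn opxc dal
Hunk 3: at line 6 remove [koeo,mrqsv] add [vmvrz] -> 11 lines: ysn zukzs osren klzd egx dcvd tpxn vmvrz zicn opxc dal
Hunk 4: at line 6 remove [tpxn,vmvrz,zicn] add [jdqud] -> 9 lines: ysn zukzs osren klzd egx dcvd jdqud opxc dal
Hunk 5: at line 7 remove [opxc] add [jqx,pry] -> 10 lines: ysn zukzs osren klzd egx dcvd jdqud jqx pry dal
Hunk 6: at line 4 remove [dcvd,jdqud] add [vio,ttpvw,tyz] -> 11 lines: ysn zukzs osren klzd egx vio ttpvw tyz jqx pry dal
Hunk 7: at line 7 remove [tyz,jqx,pry] add [oee] -> 9 lines: ysn zukzs osren klzd egx vio ttpvw oee dal

Answer: ysn
zukzs
osren
klzd
egx
vio
ttpvw
oee
dal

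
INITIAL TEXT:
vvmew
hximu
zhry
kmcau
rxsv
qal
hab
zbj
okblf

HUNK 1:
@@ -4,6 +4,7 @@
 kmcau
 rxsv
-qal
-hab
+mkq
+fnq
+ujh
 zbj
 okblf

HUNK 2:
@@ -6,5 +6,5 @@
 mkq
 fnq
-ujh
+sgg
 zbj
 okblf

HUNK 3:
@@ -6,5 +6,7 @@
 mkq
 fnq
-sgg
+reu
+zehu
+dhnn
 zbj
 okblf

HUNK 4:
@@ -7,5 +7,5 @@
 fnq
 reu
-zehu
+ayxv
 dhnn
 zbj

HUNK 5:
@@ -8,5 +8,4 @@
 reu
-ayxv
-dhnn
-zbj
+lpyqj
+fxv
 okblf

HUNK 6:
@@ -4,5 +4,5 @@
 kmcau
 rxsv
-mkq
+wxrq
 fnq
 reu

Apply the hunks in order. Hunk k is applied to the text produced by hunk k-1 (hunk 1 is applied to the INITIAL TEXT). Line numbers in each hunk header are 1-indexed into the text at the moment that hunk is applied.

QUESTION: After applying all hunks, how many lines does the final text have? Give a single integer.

Hunk 1: at line 4 remove [qal,hab] add [mkq,fnq,ujh] -> 10 lines: vvmew hximu zhry kmcau rxsv mkq fnq ujh zbj okblf
Hunk 2: at line 6 remove [ujh] add [sgg] -> 10 lines: vvmew hximu zhry kmcau rxsv mkq fnq sgg zbj okblf
Hunk 3: at line 6 remove [sgg] add [reu,zehu,dhnn] -> 12 lines: vvmew hximu zhry kmcau rxsv mkq fnq reu zehu dhnn zbj okblf
Hunk 4: at line 7 remove [zehu] add [ayxv] -> 12 lines: vvmew hximu zhry kmcau rxsv mkq fnq reu ayxv dhnn zbj okblf
Hunk 5: at line 8 remove [ayxv,dhnn,zbj] add [lpyqj,fxv] -> 11 lines: vvmew hximu zhry kmcau rxsv mkq fnq reu lpyqj fxv okblf
Hunk 6: at line 4 remove [mkq] add [wxrq] -> 11 lines: vvmew hximu zhry kmcau rxsv wxrq fnq reu lpyqj fxv okblf
Final line count: 11

Answer: 11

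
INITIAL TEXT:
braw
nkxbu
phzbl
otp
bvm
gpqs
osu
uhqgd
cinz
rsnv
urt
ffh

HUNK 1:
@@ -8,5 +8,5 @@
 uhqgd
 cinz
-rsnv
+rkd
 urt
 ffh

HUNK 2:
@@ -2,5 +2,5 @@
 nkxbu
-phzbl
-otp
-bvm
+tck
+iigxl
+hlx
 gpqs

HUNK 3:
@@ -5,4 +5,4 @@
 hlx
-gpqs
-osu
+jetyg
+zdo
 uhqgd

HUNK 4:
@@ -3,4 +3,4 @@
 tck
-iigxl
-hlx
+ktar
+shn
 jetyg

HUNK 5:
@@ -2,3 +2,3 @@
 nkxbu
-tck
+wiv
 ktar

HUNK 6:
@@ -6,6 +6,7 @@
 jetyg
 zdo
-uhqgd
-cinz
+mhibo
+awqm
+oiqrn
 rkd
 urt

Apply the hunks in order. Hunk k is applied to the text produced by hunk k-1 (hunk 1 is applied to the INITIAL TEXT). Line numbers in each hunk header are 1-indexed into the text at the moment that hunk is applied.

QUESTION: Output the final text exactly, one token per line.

Hunk 1: at line 8 remove [rsnv] add [rkd] -> 12 lines: braw nkxbu phzbl otp bvm gpqs osu uhqgd cinz rkd urt ffh
Hunk 2: at line 2 remove [phzbl,otp,bvm] add [tck,iigxl,hlx] -> 12 lines: braw nkxbu tck iigxl hlx gpqs osu uhqgd cinz rkd urt ffh
Hunk 3: at line 5 remove [gpqs,osu] add [jetyg,zdo] -> 12 lines: braw nkxbu tck iigxl hlx jetyg zdo uhqgd cinz rkd urt ffh
Hunk 4: at line 3 remove [iigxl,hlx] add [ktar,shn] -> 12 lines: braw nkxbu tck ktar shn jetyg zdo uhqgd cinz rkd urt ffh
Hunk 5: at line 2 remove [tck] add [wiv] -> 12 lines: braw nkxbu wiv ktar shn jetyg zdo uhqgd cinz rkd urt ffh
Hunk 6: at line 6 remove [uhqgd,cinz] add [mhibo,awqm,oiqrn] -> 13 lines: braw nkxbu wiv ktar shn jetyg zdo mhibo awqm oiqrn rkd urt ffh

Answer: braw
nkxbu
wiv
ktar
shn
jetyg
zdo
mhibo
awqm
oiqrn
rkd
urt
ffh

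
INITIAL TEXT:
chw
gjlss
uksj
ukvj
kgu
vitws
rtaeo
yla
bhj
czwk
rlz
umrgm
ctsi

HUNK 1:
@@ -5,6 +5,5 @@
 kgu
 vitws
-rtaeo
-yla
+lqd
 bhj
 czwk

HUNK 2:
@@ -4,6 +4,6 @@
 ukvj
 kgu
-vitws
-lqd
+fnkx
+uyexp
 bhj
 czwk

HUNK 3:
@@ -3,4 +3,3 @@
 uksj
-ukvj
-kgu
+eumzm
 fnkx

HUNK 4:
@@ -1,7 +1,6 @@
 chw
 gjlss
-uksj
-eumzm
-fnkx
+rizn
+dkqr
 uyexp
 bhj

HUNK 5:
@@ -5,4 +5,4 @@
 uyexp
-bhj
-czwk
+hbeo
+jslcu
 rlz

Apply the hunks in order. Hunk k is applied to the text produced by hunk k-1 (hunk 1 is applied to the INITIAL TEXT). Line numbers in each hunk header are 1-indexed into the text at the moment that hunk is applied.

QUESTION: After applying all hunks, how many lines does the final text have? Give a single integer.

Answer: 10

Derivation:
Hunk 1: at line 5 remove [rtaeo,yla] add [lqd] -> 12 lines: chw gjlss uksj ukvj kgu vitws lqd bhj czwk rlz umrgm ctsi
Hunk 2: at line 4 remove [vitws,lqd] add [fnkx,uyexp] -> 12 lines: chw gjlss uksj ukvj kgu fnkx uyexp bhj czwk rlz umrgm ctsi
Hunk 3: at line 3 remove [ukvj,kgu] add [eumzm] -> 11 lines: chw gjlss uksj eumzm fnkx uyexp bhj czwk rlz umrgm ctsi
Hunk 4: at line 1 remove [uksj,eumzm,fnkx] add [rizn,dkqr] -> 10 lines: chw gjlss rizn dkqr uyexp bhj czwk rlz umrgm ctsi
Hunk 5: at line 5 remove [bhj,czwk] add [hbeo,jslcu] -> 10 lines: chw gjlss rizn dkqr uyexp hbeo jslcu rlz umrgm ctsi
Final line count: 10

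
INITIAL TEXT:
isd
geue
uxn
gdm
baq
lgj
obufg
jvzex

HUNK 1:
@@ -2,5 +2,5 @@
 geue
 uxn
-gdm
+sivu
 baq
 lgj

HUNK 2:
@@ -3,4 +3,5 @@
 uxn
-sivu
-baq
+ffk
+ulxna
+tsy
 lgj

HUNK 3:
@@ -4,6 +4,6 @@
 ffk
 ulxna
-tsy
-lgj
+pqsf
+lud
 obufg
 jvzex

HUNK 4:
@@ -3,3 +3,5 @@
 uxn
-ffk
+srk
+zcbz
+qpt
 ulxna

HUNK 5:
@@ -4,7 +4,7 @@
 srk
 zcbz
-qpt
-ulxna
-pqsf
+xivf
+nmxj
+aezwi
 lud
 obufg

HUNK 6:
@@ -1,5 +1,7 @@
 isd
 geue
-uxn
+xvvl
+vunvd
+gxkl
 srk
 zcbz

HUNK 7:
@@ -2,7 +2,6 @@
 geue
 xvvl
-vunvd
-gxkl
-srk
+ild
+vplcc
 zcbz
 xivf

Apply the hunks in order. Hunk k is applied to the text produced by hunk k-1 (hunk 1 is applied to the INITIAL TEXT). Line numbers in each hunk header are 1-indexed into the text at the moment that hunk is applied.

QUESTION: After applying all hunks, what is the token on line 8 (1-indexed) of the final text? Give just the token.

Hunk 1: at line 2 remove [gdm] add [sivu] -> 8 lines: isd geue uxn sivu baq lgj obufg jvzex
Hunk 2: at line 3 remove [sivu,baq] add [ffk,ulxna,tsy] -> 9 lines: isd geue uxn ffk ulxna tsy lgj obufg jvzex
Hunk 3: at line 4 remove [tsy,lgj] add [pqsf,lud] -> 9 lines: isd geue uxn ffk ulxna pqsf lud obufg jvzex
Hunk 4: at line 3 remove [ffk] add [srk,zcbz,qpt] -> 11 lines: isd geue uxn srk zcbz qpt ulxna pqsf lud obufg jvzex
Hunk 5: at line 4 remove [qpt,ulxna,pqsf] add [xivf,nmxj,aezwi] -> 11 lines: isd geue uxn srk zcbz xivf nmxj aezwi lud obufg jvzex
Hunk 6: at line 1 remove [uxn] add [xvvl,vunvd,gxkl] -> 13 lines: isd geue xvvl vunvd gxkl srk zcbz xivf nmxj aezwi lud obufg jvzex
Hunk 7: at line 2 remove [vunvd,gxkl,srk] add [ild,vplcc] -> 12 lines: isd geue xvvl ild vplcc zcbz xivf nmxj aezwi lud obufg jvzex
Final line 8: nmxj

Answer: nmxj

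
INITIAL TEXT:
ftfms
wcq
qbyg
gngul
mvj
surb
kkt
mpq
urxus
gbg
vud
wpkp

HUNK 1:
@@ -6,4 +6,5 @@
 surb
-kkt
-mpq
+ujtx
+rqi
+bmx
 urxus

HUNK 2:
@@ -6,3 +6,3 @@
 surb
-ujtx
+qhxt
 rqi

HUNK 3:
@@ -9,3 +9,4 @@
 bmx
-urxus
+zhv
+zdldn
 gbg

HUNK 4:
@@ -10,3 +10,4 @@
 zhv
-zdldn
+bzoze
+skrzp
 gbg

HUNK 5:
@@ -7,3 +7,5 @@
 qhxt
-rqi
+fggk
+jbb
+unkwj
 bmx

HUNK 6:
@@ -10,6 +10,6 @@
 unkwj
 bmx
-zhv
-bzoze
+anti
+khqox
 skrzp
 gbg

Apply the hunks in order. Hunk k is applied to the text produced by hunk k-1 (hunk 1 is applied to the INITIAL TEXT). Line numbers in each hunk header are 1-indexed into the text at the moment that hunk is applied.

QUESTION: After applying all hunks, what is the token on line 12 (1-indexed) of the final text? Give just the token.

Answer: anti

Derivation:
Hunk 1: at line 6 remove [kkt,mpq] add [ujtx,rqi,bmx] -> 13 lines: ftfms wcq qbyg gngul mvj surb ujtx rqi bmx urxus gbg vud wpkp
Hunk 2: at line 6 remove [ujtx] add [qhxt] -> 13 lines: ftfms wcq qbyg gngul mvj surb qhxt rqi bmx urxus gbg vud wpkp
Hunk 3: at line 9 remove [urxus] add [zhv,zdldn] -> 14 lines: ftfms wcq qbyg gngul mvj surb qhxt rqi bmx zhv zdldn gbg vud wpkp
Hunk 4: at line 10 remove [zdldn] add [bzoze,skrzp] -> 15 lines: ftfms wcq qbyg gngul mvj surb qhxt rqi bmx zhv bzoze skrzp gbg vud wpkp
Hunk 5: at line 7 remove [rqi] add [fggk,jbb,unkwj] -> 17 lines: ftfms wcq qbyg gngul mvj surb qhxt fggk jbb unkwj bmx zhv bzoze skrzp gbg vud wpkp
Hunk 6: at line 10 remove [zhv,bzoze] add [anti,khqox] -> 17 lines: ftfms wcq qbyg gngul mvj surb qhxt fggk jbb unkwj bmx anti khqox skrzp gbg vud wpkp
Final line 12: anti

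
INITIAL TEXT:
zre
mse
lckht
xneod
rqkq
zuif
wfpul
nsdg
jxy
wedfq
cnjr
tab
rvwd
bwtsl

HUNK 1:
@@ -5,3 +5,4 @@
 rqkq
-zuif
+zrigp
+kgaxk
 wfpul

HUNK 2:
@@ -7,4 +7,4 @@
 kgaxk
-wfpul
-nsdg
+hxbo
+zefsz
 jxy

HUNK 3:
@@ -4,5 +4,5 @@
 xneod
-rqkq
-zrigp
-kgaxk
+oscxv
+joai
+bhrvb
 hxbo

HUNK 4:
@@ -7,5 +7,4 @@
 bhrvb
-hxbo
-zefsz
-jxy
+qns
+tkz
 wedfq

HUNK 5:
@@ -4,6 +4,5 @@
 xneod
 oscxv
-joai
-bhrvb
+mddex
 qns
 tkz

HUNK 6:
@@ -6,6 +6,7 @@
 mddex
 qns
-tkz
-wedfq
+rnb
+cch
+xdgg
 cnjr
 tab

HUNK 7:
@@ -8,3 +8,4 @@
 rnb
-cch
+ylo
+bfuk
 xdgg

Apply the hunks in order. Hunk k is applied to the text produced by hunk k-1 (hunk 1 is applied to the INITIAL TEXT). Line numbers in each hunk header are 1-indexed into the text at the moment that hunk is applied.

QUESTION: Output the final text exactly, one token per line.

Hunk 1: at line 5 remove [zuif] add [zrigp,kgaxk] -> 15 lines: zre mse lckht xneod rqkq zrigp kgaxk wfpul nsdg jxy wedfq cnjr tab rvwd bwtsl
Hunk 2: at line 7 remove [wfpul,nsdg] add [hxbo,zefsz] -> 15 lines: zre mse lckht xneod rqkq zrigp kgaxk hxbo zefsz jxy wedfq cnjr tab rvwd bwtsl
Hunk 3: at line 4 remove [rqkq,zrigp,kgaxk] add [oscxv,joai,bhrvb] -> 15 lines: zre mse lckht xneod oscxv joai bhrvb hxbo zefsz jxy wedfq cnjr tab rvwd bwtsl
Hunk 4: at line 7 remove [hxbo,zefsz,jxy] add [qns,tkz] -> 14 lines: zre mse lckht xneod oscxv joai bhrvb qns tkz wedfq cnjr tab rvwd bwtsl
Hunk 5: at line 4 remove [joai,bhrvb] add [mddex] -> 13 lines: zre mse lckht xneod oscxv mddex qns tkz wedfq cnjr tab rvwd bwtsl
Hunk 6: at line 6 remove [tkz,wedfq] add [rnb,cch,xdgg] -> 14 lines: zre mse lckht xneod oscxv mddex qns rnb cch xdgg cnjr tab rvwd bwtsl
Hunk 7: at line 8 remove [cch] add [ylo,bfuk] -> 15 lines: zre mse lckht xneod oscxv mddex qns rnb ylo bfuk xdgg cnjr tab rvwd bwtsl

Answer: zre
mse
lckht
xneod
oscxv
mddex
qns
rnb
ylo
bfuk
xdgg
cnjr
tab
rvwd
bwtsl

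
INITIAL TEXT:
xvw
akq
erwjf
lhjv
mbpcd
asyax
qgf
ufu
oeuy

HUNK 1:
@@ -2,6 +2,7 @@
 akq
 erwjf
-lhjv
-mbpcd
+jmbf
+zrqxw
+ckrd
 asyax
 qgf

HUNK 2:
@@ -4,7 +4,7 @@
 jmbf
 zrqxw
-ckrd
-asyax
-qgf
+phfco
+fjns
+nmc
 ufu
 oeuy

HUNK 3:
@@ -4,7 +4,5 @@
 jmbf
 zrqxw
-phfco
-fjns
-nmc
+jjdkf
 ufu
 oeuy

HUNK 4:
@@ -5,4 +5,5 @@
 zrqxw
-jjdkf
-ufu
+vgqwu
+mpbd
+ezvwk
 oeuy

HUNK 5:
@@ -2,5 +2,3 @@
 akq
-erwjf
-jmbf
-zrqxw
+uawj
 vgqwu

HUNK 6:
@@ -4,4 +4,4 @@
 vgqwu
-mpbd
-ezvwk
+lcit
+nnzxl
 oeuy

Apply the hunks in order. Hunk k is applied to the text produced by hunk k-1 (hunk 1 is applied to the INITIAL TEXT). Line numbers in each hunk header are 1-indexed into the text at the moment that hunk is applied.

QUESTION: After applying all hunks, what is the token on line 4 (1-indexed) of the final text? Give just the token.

Hunk 1: at line 2 remove [lhjv,mbpcd] add [jmbf,zrqxw,ckrd] -> 10 lines: xvw akq erwjf jmbf zrqxw ckrd asyax qgf ufu oeuy
Hunk 2: at line 4 remove [ckrd,asyax,qgf] add [phfco,fjns,nmc] -> 10 lines: xvw akq erwjf jmbf zrqxw phfco fjns nmc ufu oeuy
Hunk 3: at line 4 remove [phfco,fjns,nmc] add [jjdkf] -> 8 lines: xvw akq erwjf jmbf zrqxw jjdkf ufu oeuy
Hunk 4: at line 5 remove [jjdkf,ufu] add [vgqwu,mpbd,ezvwk] -> 9 lines: xvw akq erwjf jmbf zrqxw vgqwu mpbd ezvwk oeuy
Hunk 5: at line 2 remove [erwjf,jmbf,zrqxw] add [uawj] -> 7 lines: xvw akq uawj vgqwu mpbd ezvwk oeuy
Hunk 6: at line 4 remove [mpbd,ezvwk] add [lcit,nnzxl] -> 7 lines: xvw akq uawj vgqwu lcit nnzxl oeuy
Final line 4: vgqwu

Answer: vgqwu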